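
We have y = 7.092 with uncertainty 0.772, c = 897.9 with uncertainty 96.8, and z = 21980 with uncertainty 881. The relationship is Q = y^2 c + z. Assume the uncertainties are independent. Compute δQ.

11000

Let p = y^2·c = 45160. δp/p = √((2·δy/y)² + (1·δc/c)²) = √(0.0474 + 0.0116) = 0.243, so δp = 11000.
Q = p + z: δQ = √(δp² + δz²) = √(1.2e+08 + 7.76e+05) = 11000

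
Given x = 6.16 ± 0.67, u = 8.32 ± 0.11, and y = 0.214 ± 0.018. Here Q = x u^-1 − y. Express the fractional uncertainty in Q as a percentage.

Let p = x·u^-1 = 0.740. δp/p = √((1·δx/x)² + (-1·δu/u)²) = √(0.0118 + 0.000175) = 0.110, so δp = 0.0811.
Q = p − y: δQ = √(δp² + δy²) = √(0.00658 + 0.000324) = 0.0831
Q = 0.526, so δQ/Q = 0.0831/0.526 = 0.158.

15.8%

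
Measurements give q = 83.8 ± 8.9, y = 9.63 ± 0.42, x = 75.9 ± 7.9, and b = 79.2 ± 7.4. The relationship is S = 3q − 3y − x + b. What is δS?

S is a linear combination, so absolute uncertainties add in quadrature:
  (3·δq)² = 713;  (3·δy)² = 1.59;  (δx)² = 62.4;  (δb)² = 54.8
δS = √(832) = 28.8

28.8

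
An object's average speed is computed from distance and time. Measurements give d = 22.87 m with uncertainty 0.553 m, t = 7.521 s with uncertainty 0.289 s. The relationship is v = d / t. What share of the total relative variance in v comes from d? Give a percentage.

(δv/v)² = (1·δd/d)² + (-1·δt/t)²
  d term: (1×0.0242)² = 0.000585
  t term: (-1×0.0384)² = 0.00148
Total = 0.00206. Share from d = 0.000585/0.00206 = 0.284.

28.4%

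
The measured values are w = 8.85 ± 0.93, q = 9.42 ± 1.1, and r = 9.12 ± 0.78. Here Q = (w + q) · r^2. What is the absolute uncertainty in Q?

Let u = w + q = 18.3. δu = √(δw² + δq²) = √(0.865 + 1.21) = 1.44, so δu/u = 0.0788.
Q is then a monomial in u, r:
δQ/Q = √((δu/u)² + (2·δr/r)²) = √(0.00622 + 0.0293) = 0.188
Q = 1520, so δQ = 0.188 × 1520 = 286.

286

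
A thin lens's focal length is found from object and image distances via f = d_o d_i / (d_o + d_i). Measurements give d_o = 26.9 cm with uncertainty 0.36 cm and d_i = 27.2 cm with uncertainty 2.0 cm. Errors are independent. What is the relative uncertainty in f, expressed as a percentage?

3.72%

∂f/∂d_o = (d_i/(d_o+d_i))² = 0.253;  ∂f/∂d_i = (d_o/(d_o+d_i))² = 0.247
δf = √((∂f/∂d_o · δd_o)² + (∂f/∂d_i · δd_i)²) = √(0.00828 + 0.245) = 0.503 cm
f = 13.5 cm, so δf/f = 0.503/13.5 = 0.0372.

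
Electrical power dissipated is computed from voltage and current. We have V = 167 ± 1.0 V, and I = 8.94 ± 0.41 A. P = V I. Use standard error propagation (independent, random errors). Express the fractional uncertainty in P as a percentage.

Since P is a product/quotient, work with relative uncertainties:
  (1·δV/V)² = (1×0.00599)² = 3.59e-05;  (1·δI/I)² = (1×0.0459)² = 0.00210
δP/P = √(0.00214) = 0.0463

4.63%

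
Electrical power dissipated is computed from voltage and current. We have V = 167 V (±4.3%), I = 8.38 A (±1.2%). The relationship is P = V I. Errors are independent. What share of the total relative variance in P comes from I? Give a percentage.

7.23%

(δP/P)² = (1·δV/V)² + (1·δI/I)²
  V term: (1×0.0430)² = 0.00185
  I term: (1×0.0120)² = 0.000144
Total = 0.00199. Share from I = 0.000144/0.00199 = 0.0723.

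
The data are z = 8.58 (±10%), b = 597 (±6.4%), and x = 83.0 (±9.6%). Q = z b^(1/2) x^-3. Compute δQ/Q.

Each factor contributes (exponent × relative error)² to (δQ/Q)²:
  (1·δz/z)² = (1×0.100)² = 0.0100;  (½·δb/b)² = (0.5×0.0640)² = 0.00102;  (-3·δx/x)² = (-3×0.0960)² = 0.0829
δQ/Q = √(0.0940) = 0.307

0.307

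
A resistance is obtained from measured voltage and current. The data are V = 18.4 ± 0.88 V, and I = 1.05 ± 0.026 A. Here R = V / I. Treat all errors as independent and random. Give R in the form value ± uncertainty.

17.5 ± 0.944 Ω

For a monomial R ∝ V, I^-1, fractional errors add in quadrature:
  (1·δV/V)² = (1×0.0478)² = 0.00229;  (-1·δI/I)² = (-1×0.0248)² = 0.000613
δR/R = √(0.00290) = 0.0539
R = 17.5 Ω, so δR = 0.0539 × 17.5 = 0.944 Ω.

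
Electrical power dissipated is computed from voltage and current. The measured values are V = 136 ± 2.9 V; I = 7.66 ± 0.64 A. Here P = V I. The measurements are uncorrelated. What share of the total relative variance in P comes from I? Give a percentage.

(δP/P)² = (1·δV/V)² + (1·δI/I)²
  V term: (1×0.0213)² = 0.000455
  I term: (1×0.0836)² = 0.00698
Total = 0.00744. Share from I = 0.00698/0.00744 = 0.939.

93.9%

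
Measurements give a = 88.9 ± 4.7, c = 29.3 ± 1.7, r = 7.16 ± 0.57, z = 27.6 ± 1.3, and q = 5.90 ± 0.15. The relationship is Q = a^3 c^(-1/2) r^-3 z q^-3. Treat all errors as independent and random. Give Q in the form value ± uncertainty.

47.5 ± 14.3

Q is a product of powers, so relative uncertainties combine in quadrature:
  (3·δa/a)² = (3×0.0529)² = 0.0252;  (−½·δc/c)² = (-0.5×0.0580)² = 0.000842;  (-3·δr/r)² = (-3×0.0796)² = 0.0570;  (1·δz/z)² = (1×0.0471)² = 0.00222;  (-3·δq/q)² = (-3×0.0254)² = 0.00582
δQ/Q = √(0.0911) = 0.302
Q = 47.5, so δQ = 0.302 × 47.5 = 14.3.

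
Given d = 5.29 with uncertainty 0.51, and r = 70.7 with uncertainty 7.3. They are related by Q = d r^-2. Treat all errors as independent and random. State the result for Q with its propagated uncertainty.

0.00106 ± 0.000241

Q is a product of powers, so relative uncertainties combine in quadrature:
  (1·δd/d)² = (1×0.0964)² = 0.00929;  (-2·δr/r)² = (-2×0.103)² = 0.0426
δQ/Q = √(0.0519) = 0.228
Q = 0.00106, so δQ = 0.228 × 0.00106 = 0.000241.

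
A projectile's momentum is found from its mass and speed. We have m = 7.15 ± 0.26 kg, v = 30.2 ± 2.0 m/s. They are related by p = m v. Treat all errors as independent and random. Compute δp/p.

Products/powers → add relative errors in quadrature, weighted by exponent:
  (1·δm/m)² = (1×0.0364)² = 0.00132;  (1·δv/v)² = (1×0.0662)² = 0.00439
δp/p = √(0.00571) = 0.0756

0.0756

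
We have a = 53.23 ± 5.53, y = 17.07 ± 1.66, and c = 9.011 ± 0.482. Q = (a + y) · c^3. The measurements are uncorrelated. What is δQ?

9270

Let u = a + y = 70.30. δu = √(δa² + δy²) = √(30.6 + 2.76) = 5.77, so δu/u = 0.0821.
Q is then a monomial in u, c:
δQ/Q = √((δu/u)² + (3·δc/c)²) = √(0.00675 + 0.0258) = 0.180
Q = 51440, so δQ = 0.180 × 51440 = 9270.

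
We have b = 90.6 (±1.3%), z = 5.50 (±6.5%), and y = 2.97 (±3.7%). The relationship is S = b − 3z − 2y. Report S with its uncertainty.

For a sum/difference, combine absolute errors in quadrature:
  (δb)² = 1.39;  (3·δz)² = 1.15;  (2·δy)² = 0.0483
δS = √(2.59) = 1.61
S = 68.2.

68.2 ± 1.61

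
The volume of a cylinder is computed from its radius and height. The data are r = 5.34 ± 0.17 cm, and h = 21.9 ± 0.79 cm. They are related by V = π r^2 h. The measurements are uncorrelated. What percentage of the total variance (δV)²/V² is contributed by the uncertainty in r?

(δV/V)² = (2·δr/r)² + (1·δh/h)²
  r term: (2×0.0318)² = 0.00405
  h term: (1×0.0361)² = 0.00130
Total = 0.00536. Share from r = 0.00405/0.00536 = 0.757.

75.7%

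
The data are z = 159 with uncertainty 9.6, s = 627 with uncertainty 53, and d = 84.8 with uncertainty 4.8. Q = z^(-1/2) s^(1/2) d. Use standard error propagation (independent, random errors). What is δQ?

Relative error in a monomial: (δQ/Q)² = Σ (nᵢ · δxᵢ/xᵢ)².
  (−½·δz/z)² = (-0.5×0.0604)² = 0.000911;  (½·δs/s)² = (0.5×0.0845)² = 0.00179;  (1·δd/d)² = (1×0.0566)² = 0.00320
δQ/Q = √(0.00590) = 0.0768
Q = 168, so δQ = 0.0768 × 168 = 12.9.

12.9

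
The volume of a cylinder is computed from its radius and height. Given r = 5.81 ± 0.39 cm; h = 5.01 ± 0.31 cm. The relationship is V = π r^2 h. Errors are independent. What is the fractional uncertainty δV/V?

For a monomial V ∝ r^2, h, fractional errors add in quadrature:
  (2·δr/r)² = (2×0.0671)² = 0.0180;  (1·δh/h)² = (1×0.0619)² = 0.00383
δV/V = √(0.0219) = 0.148

0.148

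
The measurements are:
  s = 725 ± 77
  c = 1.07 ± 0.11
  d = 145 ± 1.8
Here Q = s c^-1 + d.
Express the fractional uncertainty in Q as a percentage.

12.2%

Let p = s·c^-1 = 678. δp/p = √((1·δs/s)² + (-1·δc/c)²) = √(0.0113 + 0.0106) = 0.148, so δp = 100.
Q = p + d: δQ = √(δp² + δd²) = √(10000 + 3.24) = 100
Q = 823, so δQ/Q = 100/823 = 0.122.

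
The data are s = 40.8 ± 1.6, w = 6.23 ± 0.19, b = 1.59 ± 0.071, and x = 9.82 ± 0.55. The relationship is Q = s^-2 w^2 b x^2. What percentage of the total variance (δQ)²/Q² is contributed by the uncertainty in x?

(δQ/Q)² = (-2·δs/s)² + (2·δw/w)² + (1·δb/b)² + (2·δx/x)²
  s term: (-2×0.0392)² = 0.00615
  w term: (2×0.0305)² = 0.00372
  b term: (1×0.0447)² = 0.00199
  x term: (2×0.0560)² = 0.0125
Total = 0.0244. Share from x = 0.0125/0.0244 = 0.514.

51.4%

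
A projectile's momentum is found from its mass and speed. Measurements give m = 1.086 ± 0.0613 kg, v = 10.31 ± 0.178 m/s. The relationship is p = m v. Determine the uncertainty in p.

Since p is a product/quotient, work with relative uncertainties:
  (1·δm/m)² = (1×0.0564)² = 0.00319;  (1·δv/v)² = (1×0.0173)² = 0.000298
δp/p = √(0.00348) = 0.0590
p = 11.20 kg·m/s, so δp = 0.0590 × 11.20 = 0.661 kg·m/s.

0.661 kg·m/s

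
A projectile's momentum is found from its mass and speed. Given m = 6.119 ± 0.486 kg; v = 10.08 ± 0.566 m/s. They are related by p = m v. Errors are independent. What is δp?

For a monomial p ∝ m, v, fractional errors add in quadrature:
  (1·δm/m)² = (1×0.0794)² = 0.00631;  (1·δv/v)² = (1×0.0562)² = 0.00315
δp/p = √(0.00946) = 0.0973
p = 61.68 kg·m/s, so δp = 0.0973 × 61.68 = 6.00 kg·m/s.

6.00 kg·m/s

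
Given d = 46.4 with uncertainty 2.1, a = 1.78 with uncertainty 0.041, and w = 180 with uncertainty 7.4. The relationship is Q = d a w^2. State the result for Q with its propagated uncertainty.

(2.68 ± 0.259) × 10^6

Since Q is a product/quotient, work with relative uncertainties:
  (1·δd/d)² = (1×0.0453)² = 0.00205;  (1·δa/a)² = (1×0.0230)² = 0.000531;  (2·δw/w)² = (2×0.0411)² = 0.00676
δQ/Q = √(0.00934) = 0.0966
Q = 2.68e+06, so δQ = 0.0966 × 2.68e+06 = 2.59e+05.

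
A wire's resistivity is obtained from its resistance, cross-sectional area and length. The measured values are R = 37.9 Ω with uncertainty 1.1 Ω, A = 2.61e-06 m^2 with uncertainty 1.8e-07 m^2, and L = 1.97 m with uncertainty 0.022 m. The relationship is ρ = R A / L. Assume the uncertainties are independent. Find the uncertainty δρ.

3.8e-06 Ω·m

Products/powers → add relative errors in quadrature, weighted by exponent:
  (1·δR/R)² = (1×0.0290)² = 0.000842;  (1·δA/A)² = (1×0.0690)² = 0.00476;  (-1·δL/L)² = (-1×0.0112)² = 0.000125
δρ/ρ = √(0.00572) = 0.0757
ρ = 5.02e-05 Ω·m, so δρ = 0.0757 × 5.02e-05 = 3.8e-06 Ω·m.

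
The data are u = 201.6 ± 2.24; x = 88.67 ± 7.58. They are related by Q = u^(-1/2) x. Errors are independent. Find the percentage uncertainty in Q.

Q is a product of powers, so relative uncertainties combine in quadrature:
  (−½·δu/u)² = (-0.5×0.0111)² = 3.09e-05;  (1·δx/x)² = (1×0.0855)² = 0.00731
δQ/Q = √(0.00734) = 0.0857

8.57%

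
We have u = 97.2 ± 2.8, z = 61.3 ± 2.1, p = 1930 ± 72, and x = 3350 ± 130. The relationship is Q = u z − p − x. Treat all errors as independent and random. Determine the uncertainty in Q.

Let w = u·z = 5960. δw/w = √((1·δu/u)² + (1·δz/z)²) = √(0.000830 + 0.00117) = 0.0448, so δw = 267.
Q = w − p − x: δQ = √(δw² + δp² + δx²) = √(71100 + 5180 + 16900) = 305

305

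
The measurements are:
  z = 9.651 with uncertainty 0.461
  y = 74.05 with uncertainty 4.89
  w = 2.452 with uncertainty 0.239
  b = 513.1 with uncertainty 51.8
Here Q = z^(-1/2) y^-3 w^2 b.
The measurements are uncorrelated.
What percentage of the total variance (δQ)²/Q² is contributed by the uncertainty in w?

43.2%

(δQ/Q)² = (−½·δz/z)² + (-3·δy/y)² + (2·δw/w)² + (1·δb/b)²
  z term: (-0.5×0.0478)² = 0.000570
  y term: (-3×0.0660)² = 0.0392
  w term: (2×0.0975)² = 0.0380
  b term: (1×0.101)² = 0.0102
Total = 0.0880. Share from w = 0.0380/0.0880 = 0.432.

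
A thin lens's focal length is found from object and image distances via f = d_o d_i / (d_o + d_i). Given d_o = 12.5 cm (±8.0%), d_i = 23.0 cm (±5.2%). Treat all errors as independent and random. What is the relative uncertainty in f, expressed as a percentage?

∂f/∂d_o = (d_i/(d_o+d_i))² = 0.420;  ∂f/∂d_i = (d_o/(d_o+d_i))² = 0.124
δf = √((∂f/∂d_o · δd_o)² + (∂f/∂d_i · δd_i)²) = √(0.176 + 0.0220) = 0.445 cm
f = 8.10 cm, so δf/f = 0.445/8.10 = 0.0550.

5.50%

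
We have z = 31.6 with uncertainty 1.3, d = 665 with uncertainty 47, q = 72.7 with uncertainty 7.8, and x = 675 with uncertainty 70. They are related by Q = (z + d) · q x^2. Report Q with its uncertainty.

(2.31 ± 0.561) × 10^10

Let u = z + d = 697. δu = √(δz² + δd²) = √(1.69 + 2210) = 47.0, so δu/u = 0.0675.
Q is then a monomial in u, q, x:
δQ/Q = √((δu/u)² + (1·δq/q)² + (2·δx/x)²) = √(0.00456 + 0.0115 + 0.0430) = 0.243
Q = 2.31e+10, so δQ = 0.243 × 2.31e+10 = 5.61e+09.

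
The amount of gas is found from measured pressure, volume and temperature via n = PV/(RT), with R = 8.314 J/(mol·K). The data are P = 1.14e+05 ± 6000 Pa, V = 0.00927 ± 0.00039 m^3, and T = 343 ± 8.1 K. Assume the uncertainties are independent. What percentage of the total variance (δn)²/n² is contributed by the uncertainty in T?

10.9%

(δn/n)² = (1·δP/P)² + (1·δV/V)² + (-1·δT/T)²
  P term: (1×0.0526)² = 0.00277
  V term: (1×0.0421)² = 0.00177
  T term: (-1×0.0236)² = 0.000558
Total = 0.00510. Share from T = 0.000558/0.00510 = 0.109.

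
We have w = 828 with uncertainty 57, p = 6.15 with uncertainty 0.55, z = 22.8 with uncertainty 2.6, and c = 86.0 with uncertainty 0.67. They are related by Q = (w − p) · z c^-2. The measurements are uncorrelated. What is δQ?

0.340

Let u = w − p = 822. δu = √(δw² + δp²) = √(3250 + 0.303) = 57.0, so δu/u = 0.0694.
Q is then a monomial in u, z, c:
δQ/Q = √((δu/u)² + (1·δz/z)² + (-2·δc/c)²) = √(0.00481 + 0.0130 + 0.000243) = 0.134
Q = 2.53, so δQ = 0.134 × 2.53 = 0.340.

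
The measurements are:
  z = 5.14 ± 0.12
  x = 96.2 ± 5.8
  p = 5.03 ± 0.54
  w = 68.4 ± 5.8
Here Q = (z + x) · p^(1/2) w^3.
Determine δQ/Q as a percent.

Let u = z + x = 101. δu = √(δz² + δx²) = √(0.0144 + 33.6) = 5.80, so δu/u = 0.0572.
Q is then a monomial in u, p, w:
δQ/Q = √((δu/u)² + (½·δp/p)² + (3·δw/w)²) = √(0.00328 + 0.00288 + 0.0647) = 0.266

26.6%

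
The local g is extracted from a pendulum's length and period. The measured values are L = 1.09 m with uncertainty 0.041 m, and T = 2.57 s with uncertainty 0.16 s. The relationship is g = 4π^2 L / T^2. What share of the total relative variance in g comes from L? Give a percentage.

(δg/g)² = (1·δL/L)² + (-2·δT/T)²
  L term: (1×0.0376)² = 0.00141
  T term: (-2×0.0623)² = 0.0155
Total = 0.0169. Share from L = 0.00141/0.0169 = 0.0836.

8.36%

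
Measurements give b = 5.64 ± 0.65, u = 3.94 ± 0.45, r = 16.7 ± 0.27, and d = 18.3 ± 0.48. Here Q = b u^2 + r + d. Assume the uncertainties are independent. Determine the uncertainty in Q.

22.4

Let p = b·u^2 = 87.6. δp/p = √((1·δb/b)² + (2·δu/u)²) = √(0.0133 + 0.0522) = 0.256, so δp = 22.4.
Q = p + r + d: δQ = √(δp² + δr² + δd²) = √(502 + 0.0729 + 0.230) = 22.4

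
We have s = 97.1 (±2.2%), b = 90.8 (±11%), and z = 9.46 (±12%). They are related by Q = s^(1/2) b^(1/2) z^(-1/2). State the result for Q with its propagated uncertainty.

Since Q is a product/quotient, work with relative uncertainties:
  (½·δs/s)² = (0.5×0.0220)² = 0.000121;  (½·δb/b)² = (0.5×0.110)² = 0.00302;  (−½·δz/z)² = (-0.5×0.120)² = 0.00360
δQ/Q = √(0.00675) = 0.0821
Q = 30.5, so δQ = 0.0821 × 30.5 = 2.51.

30.5 ± 2.51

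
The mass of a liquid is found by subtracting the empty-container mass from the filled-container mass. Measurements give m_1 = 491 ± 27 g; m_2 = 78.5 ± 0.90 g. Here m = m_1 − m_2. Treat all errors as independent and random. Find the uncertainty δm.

m is a linear combination, so absolute uncertainties add in quadrature:
  (δm_1)² = 729;  (δm_2)² = 0.810
δm = √(730) = 27.0 g

27.0 g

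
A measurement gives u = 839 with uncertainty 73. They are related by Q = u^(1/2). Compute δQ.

For a monomial Q ∝ u^(1/2), fractional errors add in quadrature:
  (½·δu/u)² = (0.5×0.0870)² = 0.00189
δQ/Q = √(0.00189) = 0.0435
Q = 29.0, so δQ = 0.0435 × 29.0 = 1.26.

1.26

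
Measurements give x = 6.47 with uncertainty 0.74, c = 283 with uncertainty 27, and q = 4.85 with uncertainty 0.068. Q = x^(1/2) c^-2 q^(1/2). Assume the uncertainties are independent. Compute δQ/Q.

0.199

Q is a product of powers, so relative uncertainties combine in quadrature:
  (½·δx/x)² = (0.5×0.114)² = 0.00327;  (-2·δc/c)² = (-2×0.0954)² = 0.0364;  (½·δq/q)² = (0.5×0.0140)² = 4.91e-05
δQ/Q = √(0.0397) = 0.199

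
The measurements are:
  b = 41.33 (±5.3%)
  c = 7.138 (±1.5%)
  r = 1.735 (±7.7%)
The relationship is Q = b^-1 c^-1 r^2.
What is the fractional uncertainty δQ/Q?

For a monomial Q ∝ b^-1, c^-1, r^2, fractional errors add in quadrature:
  (-1·δb/b)² = (-1×0.0530)² = 0.00281;  (-1·δc/c)² = (-1×0.0150)² = 0.000225;  (2·δr/r)² = (2×0.0770)² = 0.0237
δQ/Q = √(0.0268) = 0.164

0.164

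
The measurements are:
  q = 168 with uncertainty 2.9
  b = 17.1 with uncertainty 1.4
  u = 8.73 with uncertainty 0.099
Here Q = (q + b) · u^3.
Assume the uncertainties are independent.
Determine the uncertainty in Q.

Let w = q + b = 185. δw = √(δq² + δb²) = √(8.41 + 1.96) = 3.22, so δw/w = 0.0174.
Q is then a monomial in w, u:
δQ/Q = √((δw/w)² + (3·δu/u)²) = √(0.000303 + 0.00116) = 0.0382
Q = 1.23e+05, so δQ = 0.0382 × 1.23e+05 = 4710.

4710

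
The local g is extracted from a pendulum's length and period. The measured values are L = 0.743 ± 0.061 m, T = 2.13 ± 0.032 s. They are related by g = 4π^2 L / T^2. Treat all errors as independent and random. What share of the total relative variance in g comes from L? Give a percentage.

(δg/g)² = (1·δL/L)² + (-2·δT/T)²
  L term: (1×0.0821)² = 0.00674
  T term: (-2×0.0150)² = 0.000903
Total = 0.00764. Share from L = 0.00674/0.00764 = 0.882.

88.2%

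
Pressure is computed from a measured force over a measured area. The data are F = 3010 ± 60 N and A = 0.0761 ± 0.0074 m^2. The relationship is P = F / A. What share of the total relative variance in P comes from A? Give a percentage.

(δP/P)² = (1·δF/F)² + (-1·δA/A)²
  F term: (1×0.0199)² = 0.000397
  A term: (-1×0.0972)² = 0.00946
Total = 0.00985. Share from A = 0.00946/0.00985 = 0.960.

96.0%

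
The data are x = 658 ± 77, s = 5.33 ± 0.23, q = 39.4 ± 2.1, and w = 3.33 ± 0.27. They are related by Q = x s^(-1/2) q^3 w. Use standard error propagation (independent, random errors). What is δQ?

Products/powers → add relative errors in quadrature, weighted by exponent:
  (1·δx/x)² = (1×0.117)² = 0.0137;  (−½·δs/s)² = (-0.5×0.0432)² = 0.000466;  (3·δq/q)² = (3×0.0533)² = 0.0256;  (1·δw/w)² = (1×0.0811)² = 0.00657
δQ/Q = √(0.0463) = 0.215
Q = 5.8e+07, so δQ = 0.215 × 5.8e+07 = 1.25e+07.

1.25e+07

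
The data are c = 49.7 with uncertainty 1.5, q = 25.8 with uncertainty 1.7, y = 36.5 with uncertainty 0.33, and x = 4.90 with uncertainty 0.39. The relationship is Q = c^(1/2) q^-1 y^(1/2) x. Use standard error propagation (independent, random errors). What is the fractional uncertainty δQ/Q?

0.105

Relative error in a monomial: (δQ/Q)² = Σ (nᵢ · δxᵢ/xᵢ)².
  (½·δc/c)² = (0.5×0.0302)² = 0.000228;  (-1·δq/q)² = (-1×0.0659)² = 0.00434;  (½·δy/y)² = (0.5×0.00904)² = 2.04e-05;  (1·δx/x)² = (1×0.0796)² = 0.00633
δQ/Q = √(0.0109) = 0.105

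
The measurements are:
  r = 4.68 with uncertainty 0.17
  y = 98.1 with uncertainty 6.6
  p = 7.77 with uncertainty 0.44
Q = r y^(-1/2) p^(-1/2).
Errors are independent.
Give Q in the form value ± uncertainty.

Products/powers → add relative errors in quadrature, weighted by exponent:
  (1·δr/r)² = (1×0.0363)² = 0.00132;  (−½·δy/y)² = (-0.5×0.0673)² = 0.00113;  (−½·δp/p)² = (-0.5×0.0566)² = 0.000802
δQ/Q = √(0.00325) = 0.0570
Q = 0.170, so δQ = 0.0570 × 0.170 = 0.00967.

0.170 ± 0.00967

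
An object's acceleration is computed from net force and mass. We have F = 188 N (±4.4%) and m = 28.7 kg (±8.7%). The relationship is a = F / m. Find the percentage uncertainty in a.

9.75%

Since a is a product/quotient, work with relative uncertainties:
  (1·δF/F)² = (1×0.0440)² = 0.00194;  (-1·δm/m)² = (-1×0.0870)² = 0.00757
δa/a = √(0.00950) = 0.0975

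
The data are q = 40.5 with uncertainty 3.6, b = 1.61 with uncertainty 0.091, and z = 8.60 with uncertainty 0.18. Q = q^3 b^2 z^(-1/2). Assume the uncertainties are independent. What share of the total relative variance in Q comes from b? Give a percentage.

(δQ/Q)² = (3·δq/q)² + (2·δb/b)² + (−½·δz/z)²
  q term: (3×0.0889)² = 0.0711
  b term: (2×0.0565)² = 0.0128
  z term: (-0.5×0.0209)² = 0.000110
Total = 0.0840. Share from b = 0.0128/0.0840 = 0.152.

15.2%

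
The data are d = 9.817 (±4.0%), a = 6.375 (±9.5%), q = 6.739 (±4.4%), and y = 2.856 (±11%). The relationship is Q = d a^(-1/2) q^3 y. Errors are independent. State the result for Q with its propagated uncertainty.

3398 ± 621

For a monomial Q ∝ d, a^(-1/2), q^3, y, fractional errors add in quadrature:
  (1·δd/d)² = (1×0.0400)² = 0.00160;  (−½·δa/a)² = (-0.5×0.0950)² = 0.00226;  (3·δq/q)² = (3×0.0440)² = 0.0174;  (1·δy/y)² = (1×0.110)² = 0.0121
δQ/Q = √(0.0334) = 0.183
Q = 3398, so δQ = 0.183 × 3398 = 621.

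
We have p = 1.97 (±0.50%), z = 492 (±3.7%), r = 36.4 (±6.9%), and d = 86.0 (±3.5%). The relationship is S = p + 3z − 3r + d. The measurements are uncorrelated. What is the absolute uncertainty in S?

Absolute uncertainties add in quadrature for a linear combination:
  (δp)² = 9.7e-05;  (3·δz)² = 2980;  (3·δr)² = 56.8;  (δd)² = 9.06
δS = √(3050) = 55.2

55.2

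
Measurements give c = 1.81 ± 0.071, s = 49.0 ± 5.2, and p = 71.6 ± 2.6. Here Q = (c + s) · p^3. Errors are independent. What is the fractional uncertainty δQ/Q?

0.149

Let u = c + s = 50.8. δu = √(δc² + δs²) = √(0.00504 + 27.0) = 5.20, so δu/u = 0.102.
Q is then a monomial in u, p:
δQ/Q = √((δu/u)² + (3·δp/p)²) = √(0.0105 + 0.0119) = 0.149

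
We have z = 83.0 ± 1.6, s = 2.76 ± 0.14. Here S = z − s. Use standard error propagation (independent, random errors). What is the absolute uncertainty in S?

1.61

Absolute uncertainties add in quadrature for a linear combination:
  (δz)² = 2.56;  (δs)² = 0.0196
δS = √(2.58) = 1.61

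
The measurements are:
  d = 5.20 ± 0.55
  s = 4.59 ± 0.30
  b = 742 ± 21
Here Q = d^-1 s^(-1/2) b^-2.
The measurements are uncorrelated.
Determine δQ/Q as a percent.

12.4%

Relative error in a monomial: (δQ/Q)² = Σ (nᵢ · δxᵢ/xᵢ)².
  (-1·δd/d)² = (-1×0.106)² = 0.0112;  (−½·δs/s)² = (-0.5×0.0654)² = 0.00107;  (-2·δb/b)² = (-2×0.0283)² = 0.00320
δQ/Q = √(0.0155) = 0.124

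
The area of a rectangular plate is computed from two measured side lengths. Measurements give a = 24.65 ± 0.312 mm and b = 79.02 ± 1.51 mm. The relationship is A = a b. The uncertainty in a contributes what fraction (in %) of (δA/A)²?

30.5%

(δA/A)² = (1·δa/a)² + (1·δb/b)²
  a term: (1×0.0127)² = 0.000160
  b term: (1×0.0191)² = 0.000365
Total = 0.000525. Share from a = 0.000160/0.000525 = 0.305.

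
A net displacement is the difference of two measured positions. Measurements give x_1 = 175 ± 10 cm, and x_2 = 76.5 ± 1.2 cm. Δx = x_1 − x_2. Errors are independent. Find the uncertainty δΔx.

Sums and differences: (δΔx)² = Σ (cᵢ δxᵢ)².
  (δx_1)² = 100;  (δx_2)² = 1.44
δΔx = √(101) = 10.1 cm

10.1 cm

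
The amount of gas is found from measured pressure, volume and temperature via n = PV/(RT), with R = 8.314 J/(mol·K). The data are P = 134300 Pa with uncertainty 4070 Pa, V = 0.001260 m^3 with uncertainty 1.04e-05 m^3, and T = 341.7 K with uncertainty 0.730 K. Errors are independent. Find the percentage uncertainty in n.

For a monomial n ∝ P, V, T^-1, fractional errors add in quadrature:
  (1·δP/P)² = (1×0.0303)² = 0.000918;  (1·δV/V)² = (1×0.00825)² = 6.81e-05;  (-1·δT/T)² = (-1×0.00214)² = 4.56e-06
δn/n = √(0.000991) = 0.0315

3.15%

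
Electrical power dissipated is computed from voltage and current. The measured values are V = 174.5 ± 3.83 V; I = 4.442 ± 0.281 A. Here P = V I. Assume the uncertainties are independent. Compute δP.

P is a product of powers, so relative uncertainties combine in quadrature:
  (1·δV/V)² = (1×0.0219)² = 0.000482;  (1·δI/I)² = (1×0.0633)² = 0.00400
δP/P = √(0.00448) = 0.0670
P = 775.1 W, so δP = 0.0670 × 775.1 = 51.9 W.

51.9 W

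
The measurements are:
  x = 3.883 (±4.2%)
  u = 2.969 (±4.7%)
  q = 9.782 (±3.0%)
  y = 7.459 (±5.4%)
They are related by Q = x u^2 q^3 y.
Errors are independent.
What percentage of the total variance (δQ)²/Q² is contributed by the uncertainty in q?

37.5%

(δQ/Q)² = (1·δx/x)² + (2·δu/u)² + (3·δq/q)² + (1·δy/y)²
  x term: (1×0.0420)² = 0.00176
  u term: (2×0.0470)² = 0.00884
  q term: (3×0.0300)² = 0.00810
  y term: (1×0.0540)² = 0.00292
Total = 0.0216. Share from q = 0.00810/0.0216 = 0.375.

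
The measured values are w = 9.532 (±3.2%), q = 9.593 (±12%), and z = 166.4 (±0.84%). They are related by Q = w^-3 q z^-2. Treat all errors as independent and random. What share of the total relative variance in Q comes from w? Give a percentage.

38.6%

(δQ/Q)² = (-3·δw/w)² + (1·δq/q)² + (-2·δz/z)²
  w term: (-3×0.0320)² = 0.00922
  q term: (1×0.120)² = 0.0144
  z term: (-2×0.00840)² = 0.000282
Total = 0.0239. Share from w = 0.00922/0.0239 = 0.386.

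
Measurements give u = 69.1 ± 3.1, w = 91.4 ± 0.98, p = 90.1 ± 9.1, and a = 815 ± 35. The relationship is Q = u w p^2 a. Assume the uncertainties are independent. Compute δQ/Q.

Q is a product of powers, so relative uncertainties combine in quadrature:
  (1·δu/u)² = (1×0.0449)² = 0.00201;  (1·δw/w)² = (1×0.0107)² = 0.000115;  (2·δp/p)² = (2×0.101)² = 0.0408;  (1·δa/a)² = (1×0.0429)² = 0.00184
δQ/Q = √(0.0448) = 0.212

0.212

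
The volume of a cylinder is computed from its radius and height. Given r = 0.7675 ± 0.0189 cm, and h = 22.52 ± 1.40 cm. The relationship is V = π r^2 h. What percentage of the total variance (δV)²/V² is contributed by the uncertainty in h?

61.4%

(δV/V)² = (2·δr/r)² + (1·δh/h)²
  r term: (2×0.0246)² = 0.00243
  h term: (1×0.0622)² = 0.00386
Total = 0.00629. Share from h = 0.00386/0.00629 = 0.614.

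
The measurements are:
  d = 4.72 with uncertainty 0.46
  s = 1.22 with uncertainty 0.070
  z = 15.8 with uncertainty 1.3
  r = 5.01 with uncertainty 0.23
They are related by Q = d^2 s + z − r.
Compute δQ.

5.68

Let p = d^2·s = 27.2. δp/p = √((2·δd/d)² + (1·δs/s)²) = √(0.0380 + 0.00329) = 0.203, so δp = 5.52.
Q = p + z − r: δQ = √(δp² + δz² + δr²) = √(30.5 + 1.69 + 0.0529) = 5.68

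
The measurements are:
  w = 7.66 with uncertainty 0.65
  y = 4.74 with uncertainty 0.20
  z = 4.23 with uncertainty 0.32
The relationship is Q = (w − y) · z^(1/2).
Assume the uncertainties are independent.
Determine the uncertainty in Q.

Let u = w − y = 2.92. δu = √(δw² + δy²) = √(0.423 + 0.0400) = 0.680, so δu/u = 0.233.
Q is then a monomial in u, z:
δQ/Q = √((δu/u)² + (½·δz/z)²) = √(0.0542 + 0.00143) = 0.236
Q = 6.01, so δQ = 0.236 × 6.01 = 1.42.

1.42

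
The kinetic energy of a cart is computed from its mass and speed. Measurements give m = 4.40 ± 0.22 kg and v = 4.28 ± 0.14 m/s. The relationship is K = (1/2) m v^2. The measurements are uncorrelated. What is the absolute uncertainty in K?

Each factor contributes (exponent × relative error)² to (δK/K)²:
  (1·δm/m)² = (1×0.0500)² = 0.00250;  (2·δv/v)² = (2×0.0327)² = 0.00428
δK/K = √(0.00678) = 0.0823
K = 40.3 J, so δK = 0.0823 × 40.3 = 3.32 J.

3.32 J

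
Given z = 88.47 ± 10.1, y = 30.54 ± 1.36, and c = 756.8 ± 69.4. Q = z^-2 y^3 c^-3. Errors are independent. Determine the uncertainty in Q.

3.2e-09

Since Q is a product/quotient, work with relative uncertainties:
  (-2·δz/z)² = (-2×0.114)² = 0.0521;  (3·δy/y)² = (3×0.0445)² = 0.0178;  (-3·δc/c)² = (-3×0.0917)² = 0.0757
δQ/Q = √(0.146) = 0.382
Q = 8.396e-09, so δQ = 0.382 × 8.396e-09 = 3.2e-09.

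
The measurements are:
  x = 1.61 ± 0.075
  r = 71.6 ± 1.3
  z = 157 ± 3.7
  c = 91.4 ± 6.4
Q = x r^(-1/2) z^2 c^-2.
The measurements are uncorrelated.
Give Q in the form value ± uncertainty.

For a monomial Q ∝ x, r^(-1/2), z^2, c^-2, fractional errors add in quadrature:
  (1·δx/x)² = (1×0.0466)² = 0.00217;  (−½·δr/r)² = (-0.5×0.0182)² = 8.24e-05;  (2·δz/z)² = (2×0.0236)² = 0.00222;  (-2·δc/c)² = (-2×0.0700)² = 0.0196
δQ/Q = √(0.0241) = 0.155
Q = 0.561, so δQ = 0.155 × 0.561 = 0.0871.

0.561 ± 0.0871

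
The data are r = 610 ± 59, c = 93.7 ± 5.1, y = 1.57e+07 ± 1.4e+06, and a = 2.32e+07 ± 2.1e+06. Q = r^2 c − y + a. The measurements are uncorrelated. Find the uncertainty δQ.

Let p = r^2·c = 3.49e+07. δp/p = √((2·δr/r)² + (1·δc/c)²) = √(0.0374 + 0.00296) = 0.201, so δp = 7.01e+06.
Q = p − y + a: δQ = √(δp² + δy² + δa²) = √(4.91e+13 + 1.96e+12 + 4.41e+12) = 7.45e+06

7.45e+06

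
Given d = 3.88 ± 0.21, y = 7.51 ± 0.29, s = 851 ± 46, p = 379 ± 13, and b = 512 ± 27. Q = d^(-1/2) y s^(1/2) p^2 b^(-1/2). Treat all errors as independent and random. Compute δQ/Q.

For a monomial Q ∝ d^(-1/2), y, s^(1/2), p^2, b^(-1/2), fractional errors add in quadrature:
  (−½·δd/d)² = (-0.5×0.0541)² = 0.000732;  (1·δy/y)² = (1×0.0386)² = 0.00149;  (½·δs/s)² = (0.5×0.0541)² = 0.000730;  (2·δp/p)² = (2×0.0343)² = 0.00471;  (−½·δb/b)² = (-0.5×0.0527)² = 0.000695
δQ/Q = √(0.00836) = 0.0914

0.0914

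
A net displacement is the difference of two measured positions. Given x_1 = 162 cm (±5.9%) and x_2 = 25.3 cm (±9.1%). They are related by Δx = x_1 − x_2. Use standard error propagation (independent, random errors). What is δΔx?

Each term contributes (cᵢ δxᵢ)² to (δΔx)²:
  (δx_1)² = 91.4;  (δx_2)² = 5.30
δΔx = √(96.7) = 9.83 cm

9.83 cm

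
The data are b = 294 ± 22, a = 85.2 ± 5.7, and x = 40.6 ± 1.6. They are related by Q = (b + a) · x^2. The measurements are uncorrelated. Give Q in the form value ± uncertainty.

Let u = b + a = 379. δu = √(δb² + δa²) = √(484 + 32.5) = 22.7, so δu/u = 0.0599.
Q is then a monomial in u, x:
δQ/Q = √((δu/u)² + (2·δx/x)²) = √(0.00359 + 0.00621) = 0.0990
Q = 6.25e+05, so δQ = 0.0990 × 6.25e+05 = 61900.

(6.25 ± 0.619) × 10^5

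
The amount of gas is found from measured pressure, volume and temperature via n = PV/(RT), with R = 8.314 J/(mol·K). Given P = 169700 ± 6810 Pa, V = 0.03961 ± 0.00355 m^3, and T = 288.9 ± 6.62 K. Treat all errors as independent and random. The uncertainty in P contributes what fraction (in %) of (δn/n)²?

(δn/n)² = (1·δP/P)² + (1·δV/V)² + (-1·δT/T)²
  P term: (1×0.0401)² = 0.00161
  V term: (1×0.0896)² = 0.00803
  T term: (-1×0.0229)² = 0.000525
Total = 0.0102. Share from P = 0.00161/0.0102 = 0.158.

15.8%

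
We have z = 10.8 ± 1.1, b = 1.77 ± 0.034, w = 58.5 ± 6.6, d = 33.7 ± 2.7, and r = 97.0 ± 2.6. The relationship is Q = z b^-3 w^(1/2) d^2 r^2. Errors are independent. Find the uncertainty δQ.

Q is a product of powers, so relative uncertainties combine in quadrature:
  (1·δz/z)² = (1×0.102)² = 0.0104;  (-3·δb/b)² = (-3×0.0192)² = 0.00332;  (½·δw/w)² = (0.5×0.113)² = 0.00318;  (2·δd/d)² = (2×0.0801)² = 0.0257;  (2·δr/r)² = (2×0.0268)² = 0.00287
δQ/Q = √(0.0454) = 0.213
Q = 1.59e+08, so δQ = 0.213 × 1.59e+08 = 3.39e+07.

3.39e+07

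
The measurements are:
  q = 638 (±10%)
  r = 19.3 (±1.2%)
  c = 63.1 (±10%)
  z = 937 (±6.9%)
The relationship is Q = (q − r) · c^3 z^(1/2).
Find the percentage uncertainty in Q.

31.9%

Let u = q − r = 619. δu = √(δq² + δr²) = √(4070 + 0.0536) = 63.8, so δu/u = 0.103.
Q is then a monomial in u, c, z:
δQ/Q = √((δu/u)² + (3·δc/c)² + (½·δz/z)²) = √(0.0106 + 0.0900 + 0.00119) = 0.319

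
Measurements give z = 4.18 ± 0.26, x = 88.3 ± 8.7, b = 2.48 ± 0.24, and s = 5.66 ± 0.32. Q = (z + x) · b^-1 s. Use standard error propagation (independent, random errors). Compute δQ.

30.9

Let u = z + x = 92.5. δu = √(δz² + δx²) = √(0.0676 + 75.7) = 8.70, so δu/u = 0.0941.
Q is then a monomial in u, b, s:
δQ/Q = √((δu/u)² + (-1·δb/b)² + (1·δs/s)²) = √(0.00886 + 0.00937 + 0.00320) = 0.146
Q = 211, so δQ = 0.146 × 211 = 30.9.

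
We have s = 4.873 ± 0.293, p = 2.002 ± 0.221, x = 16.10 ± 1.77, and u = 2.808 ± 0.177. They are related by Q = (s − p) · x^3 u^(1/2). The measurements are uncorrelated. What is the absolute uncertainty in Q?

7130

Let w = s − p = 2.871. δw = √(δs² + δp²) = √(0.0858 + 0.0488) = 0.367, so δw/w = 0.128.
Q is then a monomial in w, x, u:
δQ/Q = √((δw/w)² + (3·δx/x)² + (½·δu/u)²) = √(0.0163 + 0.109 + 0.000993) = 0.355
Q = 20080, so δQ = 0.355 × 20080 = 7130.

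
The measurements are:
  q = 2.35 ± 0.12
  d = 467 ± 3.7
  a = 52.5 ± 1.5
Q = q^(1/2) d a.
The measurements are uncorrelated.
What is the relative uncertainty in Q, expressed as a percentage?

For a monomial Q ∝ q^(1/2), d, a, fractional errors add in quadrature:
  (½·δq/q)² = (0.5×0.0511)² = 0.000652;  (1·δd/d)² = (1×0.00792)² = 6.28e-05;  (1·δa/a)² = (1×0.0286)² = 0.000816
δQ/Q = √(0.00153) = 0.0391

3.91%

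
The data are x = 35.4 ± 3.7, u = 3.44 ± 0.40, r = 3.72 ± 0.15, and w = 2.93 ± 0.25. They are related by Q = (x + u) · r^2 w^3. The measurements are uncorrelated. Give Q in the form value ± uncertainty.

Let h = x + u = 38.8. δh = √(δx² + δu²) = √(13.7 + 0.160) = 3.72, so δh/h = 0.0958.
Q is then a monomial in h, r, w:
δQ/Q = √((δh/h)² + (2·δr/r)² + (3·δw/w)²) = √(0.00918 + 0.00650 + 0.0655) = 0.285
Q = 13500, so δQ = 0.285 × 13500 = 3850.

13500 ± 3850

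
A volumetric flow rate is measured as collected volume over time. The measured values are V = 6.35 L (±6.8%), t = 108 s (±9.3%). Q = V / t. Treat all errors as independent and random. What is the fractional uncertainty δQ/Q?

0.115

Relative error in a monomial: (δQ/Q)² = Σ (nᵢ · δxᵢ/xᵢ)².
  (1·δV/V)² = (1×0.0680)² = 0.00462;  (-1·δt/t)² = (-1×0.0930)² = 0.00865
δQ/Q = √(0.0133) = 0.115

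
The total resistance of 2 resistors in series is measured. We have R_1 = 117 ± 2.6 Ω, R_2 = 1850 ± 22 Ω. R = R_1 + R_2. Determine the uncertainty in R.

For a sum/difference, combine absolute errors in quadrature:
  (δR_1)² = 6.76;  (δR_2)² = 484
δR = √(491) = 22.2 Ω

22.2 Ω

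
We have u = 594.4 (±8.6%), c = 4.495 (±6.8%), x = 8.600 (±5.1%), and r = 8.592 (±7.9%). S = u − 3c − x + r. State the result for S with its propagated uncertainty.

580.9 ± 51.1

Sums and differences: (δS)² = Σ (cᵢ δxᵢ)².
  (δu)² = 2610;  (3·δc)² = 0.841;  (δx)² = 0.192;  (δr)² = 0.461
δS = √(2610) = 51.1
S = 580.9.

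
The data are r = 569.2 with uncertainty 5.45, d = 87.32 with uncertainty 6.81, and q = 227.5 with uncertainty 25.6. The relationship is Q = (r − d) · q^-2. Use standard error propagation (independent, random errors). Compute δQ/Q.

Let u = r − d = 481.9. δu = √(δr² + δd²) = √(29.7 + 46.4) = 8.72, so δu/u = 0.0181.
Q is then a monomial in u, q:
δQ/Q = √((δu/u)² + (-2·δq/q)²) = √(0.000328 + 0.0506) = 0.226

0.226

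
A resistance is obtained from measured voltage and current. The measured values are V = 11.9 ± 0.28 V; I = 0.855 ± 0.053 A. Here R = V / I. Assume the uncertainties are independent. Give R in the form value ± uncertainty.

13.9 ± 0.923 Ω

Relative error in a monomial: (δR/R)² = Σ (nᵢ · δxᵢ/xᵢ)².
  (1·δV/V)² = (1×0.0235)² = 0.000554;  (-1·δI/I)² = (-1×0.0620)² = 0.00384
δR/R = √(0.00440) = 0.0663
R = 13.9 Ω, so δR = 0.0663 × 13.9 = 0.923 Ω.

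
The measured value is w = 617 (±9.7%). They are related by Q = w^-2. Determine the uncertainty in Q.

5.1e-07

Each factor contributes (exponent × relative error)² to (δQ/Q)²:
  (-2·δw/w)² = (-2×0.0970)² = 0.0376
δQ/Q = √(0.0376) = 0.194
Q = 2.63e-06, so δQ = 0.194 × 2.63e-06 = 5.1e-07.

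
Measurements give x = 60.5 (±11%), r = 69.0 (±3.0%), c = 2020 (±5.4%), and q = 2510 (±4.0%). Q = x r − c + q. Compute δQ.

Let p = x·r = 4170. δp/p = √((1·δx/x)² + (1·δr/r)²) = √(0.0121 + 0.000900) = 0.114, so δp = 476.
Q = p − c + q: δQ = √(δp² + δc² + δq²) = √(2.27e+05 + 11900 + 10100) = 499

499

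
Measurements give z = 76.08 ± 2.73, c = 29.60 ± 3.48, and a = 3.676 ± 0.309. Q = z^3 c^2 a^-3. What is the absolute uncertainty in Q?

Products/powers → add relative errors in quadrature, weighted by exponent:
  (3·δz/z)² = (3×0.0359)² = 0.0116;  (2·δc/c)² = (2×0.118)² = 0.0553;  (-3·δa/a)² = (-3×0.0841)² = 0.0636
δQ/Q = √(0.130) = 0.361
Q = 7.767e+06, so δQ = 0.361 × 7.767e+06 = 2.81e+06.

2.81e+06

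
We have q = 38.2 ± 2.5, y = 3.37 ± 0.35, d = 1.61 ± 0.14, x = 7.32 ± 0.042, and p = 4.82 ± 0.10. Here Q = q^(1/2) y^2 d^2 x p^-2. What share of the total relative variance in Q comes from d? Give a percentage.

39.7%

(δQ/Q)² = (½·δq/q)² + (2·δy/y)² + (2·δd/d)² + (1·δx/x)² + (-2·δp/p)²
  q term: (0.5×0.0654)² = 0.00107
  y term: (2×0.104)² = 0.0431
  d term: (2×0.0870)² = 0.0302
  x term: (1×0.00574)² = 3.29e-05
  p term: (-2×0.0207)² = 0.00172
Total = 0.0762. Share from d = 0.0302/0.0762 = 0.397.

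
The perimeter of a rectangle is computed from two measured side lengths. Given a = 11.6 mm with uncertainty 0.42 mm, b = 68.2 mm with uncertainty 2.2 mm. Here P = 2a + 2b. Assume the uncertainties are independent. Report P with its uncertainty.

160 ± 4.48 mm

Each term contributes (cᵢ δxᵢ)² to (δP)²:
  (2·δa)² = 0.706;  (2·δb)² = 19.4
δP = √(20.1) = 4.48 mm
P = 160 mm.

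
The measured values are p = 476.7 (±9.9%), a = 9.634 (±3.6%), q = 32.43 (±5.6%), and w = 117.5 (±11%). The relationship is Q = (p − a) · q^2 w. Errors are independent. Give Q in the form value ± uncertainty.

(5.772 ± 1.08) × 10^7

Let u = p − a = 467.1. δu = √(δp² + δa²) = √(2230 + 0.120) = 47.2, so δu/u = 0.101.
Q is then a monomial in u, q, w:
δQ/Q = √((δu/u)² + (2·δq/q)² + (1·δw/w)²) = √(0.0102 + 0.0125 + 0.0121) = 0.187
Q = 5.772e+07, so δQ = 0.187 × 5.772e+07 = 1.08e+07.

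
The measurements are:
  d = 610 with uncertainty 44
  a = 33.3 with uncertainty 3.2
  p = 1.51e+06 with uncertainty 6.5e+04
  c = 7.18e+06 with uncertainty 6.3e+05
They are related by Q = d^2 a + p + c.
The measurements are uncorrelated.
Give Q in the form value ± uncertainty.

(2.11 ± 0.224) × 10^7

Let w = d^2·a = 1.24e+07. δw/w = √((2·δd/d)² + (1·δa/a)²) = √(0.0208 + 0.00923) = 0.173, so δw = 2.15e+06.
Q = w + p + c: δQ = √(δw² + δp² + δc²) = √(4.61e+12 + 4.22e+09 + 3.97e+11) = 2.24e+06
Q = 2.11e+07.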